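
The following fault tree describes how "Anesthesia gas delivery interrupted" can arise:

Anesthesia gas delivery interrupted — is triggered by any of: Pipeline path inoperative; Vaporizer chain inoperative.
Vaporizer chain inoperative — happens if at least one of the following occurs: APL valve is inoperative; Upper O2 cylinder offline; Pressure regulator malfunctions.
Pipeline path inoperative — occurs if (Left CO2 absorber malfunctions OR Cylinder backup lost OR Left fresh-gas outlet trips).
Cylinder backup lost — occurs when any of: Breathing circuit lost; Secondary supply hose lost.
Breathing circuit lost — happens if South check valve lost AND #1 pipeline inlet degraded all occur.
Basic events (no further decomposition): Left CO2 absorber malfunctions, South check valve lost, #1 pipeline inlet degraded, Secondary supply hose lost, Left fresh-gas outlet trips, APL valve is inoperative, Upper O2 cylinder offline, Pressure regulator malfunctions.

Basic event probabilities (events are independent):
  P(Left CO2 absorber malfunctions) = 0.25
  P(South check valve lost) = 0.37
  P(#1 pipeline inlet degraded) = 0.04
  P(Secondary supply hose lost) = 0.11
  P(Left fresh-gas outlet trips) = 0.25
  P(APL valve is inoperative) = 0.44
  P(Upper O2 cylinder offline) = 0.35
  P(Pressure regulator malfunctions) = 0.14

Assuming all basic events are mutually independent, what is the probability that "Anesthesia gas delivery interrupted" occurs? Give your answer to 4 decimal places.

0.8456

P(Breathing circuit lost) [AND] = 0.37 × 0.04 = 0.014800
P(Cylinder backup lost) [OR] = 1 − (1−0.014800) × (1−0.11) = 0.123172
P(Pipeline path inoperative) [OR] = 1 − (1−0.25) × (1−0.123172) × (1−0.25) = 0.506784
P(Vaporizer chain inoperative) [OR] = 1 − (1−0.44) × (1−0.35) × (1−0.14) = 0.686960
P(Anesthesia gas delivery interrupted) [OR] = 1 − (1−0.506784) × (1−0.686960) = 0.845604
Rounded to 4 decimal places: P(Anesthesia gas delivery interrupted) ≈ 0.8456.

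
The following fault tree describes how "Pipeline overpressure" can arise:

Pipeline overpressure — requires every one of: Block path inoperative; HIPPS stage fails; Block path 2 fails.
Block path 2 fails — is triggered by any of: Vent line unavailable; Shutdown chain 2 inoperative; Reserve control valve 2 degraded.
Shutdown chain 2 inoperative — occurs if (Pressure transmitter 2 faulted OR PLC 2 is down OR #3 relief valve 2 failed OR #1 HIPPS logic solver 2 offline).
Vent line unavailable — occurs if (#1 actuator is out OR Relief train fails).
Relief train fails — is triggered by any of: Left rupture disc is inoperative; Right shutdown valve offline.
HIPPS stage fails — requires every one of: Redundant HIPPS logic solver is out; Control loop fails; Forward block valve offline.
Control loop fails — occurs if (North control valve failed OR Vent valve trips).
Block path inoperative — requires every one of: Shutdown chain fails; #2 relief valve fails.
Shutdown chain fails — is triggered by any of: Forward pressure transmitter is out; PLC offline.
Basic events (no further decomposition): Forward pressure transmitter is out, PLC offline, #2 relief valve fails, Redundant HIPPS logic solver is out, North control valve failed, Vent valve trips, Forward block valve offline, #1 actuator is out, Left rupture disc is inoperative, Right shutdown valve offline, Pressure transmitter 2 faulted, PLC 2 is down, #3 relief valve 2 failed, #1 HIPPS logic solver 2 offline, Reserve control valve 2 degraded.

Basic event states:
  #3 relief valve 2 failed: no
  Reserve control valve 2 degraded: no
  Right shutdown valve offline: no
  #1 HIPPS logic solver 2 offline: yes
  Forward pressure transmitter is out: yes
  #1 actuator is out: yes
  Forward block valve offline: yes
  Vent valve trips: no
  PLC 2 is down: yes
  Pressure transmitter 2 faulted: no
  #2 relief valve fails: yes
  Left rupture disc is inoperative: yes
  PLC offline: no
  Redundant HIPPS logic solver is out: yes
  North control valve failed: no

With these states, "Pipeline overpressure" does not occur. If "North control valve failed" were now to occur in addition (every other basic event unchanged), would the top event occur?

Counterfactual: set "North control valve failed" to occurred.
Shutdown chain fails [OR]: Forward pressure transmitter is out=occurs, PLC offline=not → at least one input occurs → occurs.
Block path inoperative [AND]: Shutdown chain fails=occurs, #2 relief valve fails=occurs → all inputs occur → occurs.
Control loop fails [OR]: North control valve failed=occurs, Vent valve trips=not → at least one input occurs → occurs.
HIPPS stage fails [AND]: Redundant HIPPS logic solver is out=occurs, Control loop fails=occurs, Forward block valve offline=occurs → all inputs occur → occurs.
Relief train fails [OR]: Left rupture disc is inoperative=occurs, Right shutdown valve offline=not → at least one input occurs → occurs.
Vent line unavailable [OR]: #1 actuator is out=occurs, Relief train fails=occurs → at least one input occurs → occurs.
Shutdown chain 2 inoperative [OR]: Pressure transmitter 2 faulted=not, PLC 2 is down=occurs, #3 relief valve 2 failed=not, #1 HIPPS logic solver 2 offline=occurs → at least one input occurs → occurs.
Block path 2 fails [OR]: Vent line unavailable=occurs, Shutdown chain 2 inoperative=occurs, Reserve control valve 2 degraded=not → at least one input occurs → occurs.
Pipeline overpressure [AND]: Block path inoperative=occurs, HIPPS stage fails=occurs, Block path 2 fails=occurs → all inputs occur → occurs.

Yes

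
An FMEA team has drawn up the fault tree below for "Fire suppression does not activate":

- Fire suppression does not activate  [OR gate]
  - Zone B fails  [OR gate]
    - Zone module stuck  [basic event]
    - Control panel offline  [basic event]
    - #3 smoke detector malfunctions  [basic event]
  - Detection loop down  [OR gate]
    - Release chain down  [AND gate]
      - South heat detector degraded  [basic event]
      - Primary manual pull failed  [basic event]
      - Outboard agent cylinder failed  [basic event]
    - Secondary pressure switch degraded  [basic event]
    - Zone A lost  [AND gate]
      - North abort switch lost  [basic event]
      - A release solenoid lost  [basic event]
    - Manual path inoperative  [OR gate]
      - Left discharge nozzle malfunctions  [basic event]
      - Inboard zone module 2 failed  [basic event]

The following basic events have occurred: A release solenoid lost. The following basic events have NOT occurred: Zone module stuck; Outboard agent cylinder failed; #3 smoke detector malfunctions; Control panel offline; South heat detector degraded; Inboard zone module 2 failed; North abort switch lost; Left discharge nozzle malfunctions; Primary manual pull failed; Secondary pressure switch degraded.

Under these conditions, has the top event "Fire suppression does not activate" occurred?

Zone B fails [OR]: Zone module stuck=not, Control panel offline=not, #3 smoke detector malfunctions=not → no input occurs → does not occur.
Release chain down [AND]: South heat detector degraded=not, Primary manual pull failed=not, Outboard agent cylinder failed=not → not all inputs occur → does not occur.
Zone A lost [AND]: North abort switch lost=not, A release solenoid lost=occurs → not all inputs occur → does not occur.
Manual path inoperative [OR]: Left discharge nozzle malfunctions=not, Inboard zone module 2 failed=not → no input occurs → does not occur.
Detection loop down [OR]: Release chain down=not, Secondary pressure switch degraded=not, Zone A lost=not, Manual path inoperative=not → no input occurs → does not occur.
Fire suppression does not activate [OR]: Zone B fails=not, Detection loop down=not → no input occurs → does not occur.

No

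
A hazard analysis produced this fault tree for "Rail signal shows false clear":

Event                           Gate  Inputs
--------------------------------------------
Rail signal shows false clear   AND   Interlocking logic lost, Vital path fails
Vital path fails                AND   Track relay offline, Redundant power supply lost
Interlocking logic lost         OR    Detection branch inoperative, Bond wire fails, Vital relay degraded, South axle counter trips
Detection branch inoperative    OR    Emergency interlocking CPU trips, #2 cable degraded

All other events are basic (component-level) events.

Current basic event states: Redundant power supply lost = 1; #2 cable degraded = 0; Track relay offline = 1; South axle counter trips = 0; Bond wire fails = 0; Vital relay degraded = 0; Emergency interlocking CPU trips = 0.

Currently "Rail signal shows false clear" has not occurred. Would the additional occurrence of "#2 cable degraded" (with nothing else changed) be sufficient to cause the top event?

Counterfactual: set "#2 cable degraded" to occurred.
Detection branch inoperative [OR]: Emergency interlocking CPU trips=not, #2 cable degraded=occurs → at least one input occurs → occurs.
Interlocking logic lost [OR]: Detection branch inoperative=occurs, Bond wire fails=not, Vital relay degraded=not, South axle counter trips=not → at least one input occurs → occurs.
Vital path fails [AND]: Track relay offline=occurs, Redundant power supply lost=occurs → all inputs occur → occurs.
Rail signal shows false clear [AND]: Interlocking logic lost=occurs, Vital path fails=occurs → all inputs occur → occurs.

Yes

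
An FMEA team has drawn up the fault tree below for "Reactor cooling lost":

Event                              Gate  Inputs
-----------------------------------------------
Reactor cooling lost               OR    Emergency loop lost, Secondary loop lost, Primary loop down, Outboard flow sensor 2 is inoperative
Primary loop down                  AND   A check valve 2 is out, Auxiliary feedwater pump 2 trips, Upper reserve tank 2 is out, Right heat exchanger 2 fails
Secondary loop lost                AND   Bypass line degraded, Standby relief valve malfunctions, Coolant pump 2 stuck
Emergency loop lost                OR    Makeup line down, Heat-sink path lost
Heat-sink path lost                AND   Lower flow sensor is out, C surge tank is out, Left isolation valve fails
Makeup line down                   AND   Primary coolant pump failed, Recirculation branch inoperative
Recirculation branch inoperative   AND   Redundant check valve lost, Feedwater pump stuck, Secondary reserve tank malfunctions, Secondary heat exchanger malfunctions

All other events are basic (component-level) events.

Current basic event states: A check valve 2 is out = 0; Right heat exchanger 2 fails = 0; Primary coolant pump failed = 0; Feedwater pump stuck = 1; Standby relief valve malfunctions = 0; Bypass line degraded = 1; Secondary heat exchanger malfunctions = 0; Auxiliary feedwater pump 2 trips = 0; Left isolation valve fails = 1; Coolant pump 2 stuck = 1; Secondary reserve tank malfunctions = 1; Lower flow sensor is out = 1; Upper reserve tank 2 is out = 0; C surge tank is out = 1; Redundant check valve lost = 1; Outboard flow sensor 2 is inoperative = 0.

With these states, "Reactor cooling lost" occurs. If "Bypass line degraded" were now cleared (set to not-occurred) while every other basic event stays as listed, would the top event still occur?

Counterfactual: set "Bypass line degraded" to not occurred.
Recirculation branch inoperative [AND]: Redundant check valve lost=occurs, Feedwater pump stuck=occurs, Secondary reserve tank malfunctions=occurs, Secondary heat exchanger malfunctions=not → not all inputs occur → does not occur.
Makeup line down [AND]: Primary coolant pump failed=not, Recirculation branch inoperative=not → not all inputs occur → does not occur.
Heat-sink path lost [AND]: Lower flow sensor is out=occurs, C surge tank is out=occurs, Left isolation valve fails=occurs → all inputs occur → occurs.
Emergency loop lost [OR]: Makeup line down=not, Heat-sink path lost=occurs → at least one input occurs → occurs.
Secondary loop lost [AND]: Bypass line degraded=not, Standby relief valve malfunctions=not, Coolant pump 2 stuck=occurs → not all inputs occur → does not occur.
Primary loop down [AND]: A check valve 2 is out=not, Auxiliary feedwater pump 2 trips=not, Upper reserve tank 2 is out=not, Right heat exchanger 2 fails=not → not all inputs occur → does not occur.
Reactor cooling lost [OR]: Emergency loop lost=occurs, Secondary loop lost=not, Primary loop down=not, Outboard flow sensor 2 is inoperative=not → at least one input occurs → occurs.

Yes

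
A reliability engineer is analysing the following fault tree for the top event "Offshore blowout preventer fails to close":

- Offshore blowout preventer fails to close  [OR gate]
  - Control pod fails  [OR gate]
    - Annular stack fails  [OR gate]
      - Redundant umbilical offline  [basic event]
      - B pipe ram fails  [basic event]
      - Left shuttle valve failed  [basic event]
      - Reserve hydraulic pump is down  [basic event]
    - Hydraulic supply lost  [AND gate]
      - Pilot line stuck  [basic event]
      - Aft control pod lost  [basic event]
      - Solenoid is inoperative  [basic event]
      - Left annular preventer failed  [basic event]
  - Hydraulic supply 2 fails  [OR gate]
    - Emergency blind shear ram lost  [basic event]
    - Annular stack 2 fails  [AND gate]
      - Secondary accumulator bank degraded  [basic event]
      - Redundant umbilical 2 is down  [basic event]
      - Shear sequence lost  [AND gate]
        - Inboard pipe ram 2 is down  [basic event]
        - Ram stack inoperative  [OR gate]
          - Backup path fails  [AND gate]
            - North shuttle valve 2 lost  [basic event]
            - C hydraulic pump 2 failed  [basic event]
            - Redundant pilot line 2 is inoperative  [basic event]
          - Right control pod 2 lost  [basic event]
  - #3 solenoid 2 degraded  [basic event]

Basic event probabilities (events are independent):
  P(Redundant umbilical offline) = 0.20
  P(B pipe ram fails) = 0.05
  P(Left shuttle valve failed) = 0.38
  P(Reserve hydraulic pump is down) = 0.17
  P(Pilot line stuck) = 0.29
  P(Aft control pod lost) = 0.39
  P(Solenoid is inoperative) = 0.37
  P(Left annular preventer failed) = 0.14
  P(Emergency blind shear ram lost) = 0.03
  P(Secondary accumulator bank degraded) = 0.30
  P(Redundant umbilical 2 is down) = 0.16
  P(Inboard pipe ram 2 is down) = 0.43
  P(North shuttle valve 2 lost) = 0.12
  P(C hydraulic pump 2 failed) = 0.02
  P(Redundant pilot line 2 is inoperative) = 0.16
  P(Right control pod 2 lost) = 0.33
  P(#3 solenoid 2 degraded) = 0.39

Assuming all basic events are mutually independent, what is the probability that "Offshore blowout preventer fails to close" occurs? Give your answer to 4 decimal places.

0.7715

P(Annular stack fails) [OR] = 1 − (1−0.20) × (1−0.05) × (1−0.38) × (1−0.17) = 0.608904
P(Hydraulic supply lost) [AND] = 0.29 × 0.39 × 0.37 × 0.14 = 0.005859
P(Control pod fails) [OR] = 1 − (1−0.608904) × (1−0.005859) = 0.611195
P(Backup path fails) [AND] = 0.12 × 0.02 × 0.16 = 0.000384
P(Ram stack inoperative) [OR] = 1 − (1−0.000384) × (1−0.33) = 0.330257
P(Shear sequence lost) [AND] = 0.43 × 0.330257 = 0.142011
P(Annular stack 2 fails) [AND] = 0.30 × 0.16 × 0.142011 = 0.006817
P(Hydraulic supply 2 fails) [OR] = 1 − (1−0.03) × (1−0.006817) = 0.036612
P(Offshore blowout preventer fails to close) [OR] = 1 − (1−0.611195) × (1−0.036612) × (1−0.39) = 0.771512
Rounded to 4 decimal places: P(Offshore blowout preventer fails to close) ≈ 0.7715.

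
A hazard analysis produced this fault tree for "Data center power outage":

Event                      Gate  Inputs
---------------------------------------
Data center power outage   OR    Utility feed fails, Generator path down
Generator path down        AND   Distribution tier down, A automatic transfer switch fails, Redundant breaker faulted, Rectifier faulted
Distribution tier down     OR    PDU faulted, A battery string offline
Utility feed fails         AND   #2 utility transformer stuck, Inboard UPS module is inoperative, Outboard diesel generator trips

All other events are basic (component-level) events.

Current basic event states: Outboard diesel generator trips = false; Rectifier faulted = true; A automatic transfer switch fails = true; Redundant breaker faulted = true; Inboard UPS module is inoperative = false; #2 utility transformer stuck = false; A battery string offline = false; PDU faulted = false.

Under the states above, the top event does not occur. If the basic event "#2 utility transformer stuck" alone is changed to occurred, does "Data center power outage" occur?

No

Counterfactual: set "#2 utility transformer stuck" to occurred.
Utility feed fails [AND]: #2 utility transformer stuck=occurs, Inboard UPS module is inoperative=not, Outboard diesel generator trips=not → not all inputs occur → does not occur.
Distribution tier down [OR]: PDU faulted=not, A battery string offline=not → no input occurs → does not occur.
Generator path down [AND]: Distribution tier down=not, A automatic transfer switch fails=occurs, Redundant breaker faulted=occurs, Rectifier faulted=occurs → not all inputs occur → does not occur.
Data center power outage [OR]: Utility feed fails=not, Generator path down=not → no input occurs → does not occur.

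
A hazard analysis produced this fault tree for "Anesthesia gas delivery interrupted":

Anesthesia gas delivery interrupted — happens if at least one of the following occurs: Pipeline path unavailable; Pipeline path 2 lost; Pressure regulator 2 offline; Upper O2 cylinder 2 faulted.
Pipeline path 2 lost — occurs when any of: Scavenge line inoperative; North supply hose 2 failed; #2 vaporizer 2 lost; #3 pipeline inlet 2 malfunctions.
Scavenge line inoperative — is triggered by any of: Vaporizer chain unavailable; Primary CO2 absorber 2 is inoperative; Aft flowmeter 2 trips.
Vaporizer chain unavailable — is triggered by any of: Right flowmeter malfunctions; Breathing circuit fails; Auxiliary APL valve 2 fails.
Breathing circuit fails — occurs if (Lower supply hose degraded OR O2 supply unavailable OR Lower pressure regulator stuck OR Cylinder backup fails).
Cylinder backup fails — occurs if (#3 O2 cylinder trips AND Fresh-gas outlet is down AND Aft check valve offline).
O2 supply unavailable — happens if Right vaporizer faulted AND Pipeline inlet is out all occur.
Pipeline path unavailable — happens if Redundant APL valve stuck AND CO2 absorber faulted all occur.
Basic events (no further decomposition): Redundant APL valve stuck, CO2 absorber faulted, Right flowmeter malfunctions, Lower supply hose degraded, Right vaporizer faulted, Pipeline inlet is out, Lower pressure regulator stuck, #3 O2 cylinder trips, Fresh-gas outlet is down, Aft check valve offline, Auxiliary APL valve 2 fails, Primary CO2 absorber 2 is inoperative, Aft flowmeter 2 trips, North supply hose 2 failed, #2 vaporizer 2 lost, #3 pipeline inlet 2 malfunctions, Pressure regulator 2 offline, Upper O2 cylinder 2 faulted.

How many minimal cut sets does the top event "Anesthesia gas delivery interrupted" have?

14

Pipeline path unavailable [AND]: one cut set from each child combined → 1 × 1 = 1 cut set(s).
O2 supply unavailable [AND]: one cut set from each child combined → 1 × 1 = 1 cut set(s).
Cylinder backup fails [AND]: one cut set from each child combined → 1 × 1 × 1 = 1 cut set(s).
Breathing circuit fails [OR]: union of children's cut sets → 4 cut set(s).
Vaporizer chain unavailable [OR]: union of children's cut sets → 6 cut set(s).
Scavenge line inoperative [OR]: union of children's cut sets → 8 cut set(s).
Pipeline path 2 lost [OR]: union of children's cut sets → 11 cut set(s).
Anesthesia gas delivery interrupted [OR]: union of children's cut sets → 14 cut set(s).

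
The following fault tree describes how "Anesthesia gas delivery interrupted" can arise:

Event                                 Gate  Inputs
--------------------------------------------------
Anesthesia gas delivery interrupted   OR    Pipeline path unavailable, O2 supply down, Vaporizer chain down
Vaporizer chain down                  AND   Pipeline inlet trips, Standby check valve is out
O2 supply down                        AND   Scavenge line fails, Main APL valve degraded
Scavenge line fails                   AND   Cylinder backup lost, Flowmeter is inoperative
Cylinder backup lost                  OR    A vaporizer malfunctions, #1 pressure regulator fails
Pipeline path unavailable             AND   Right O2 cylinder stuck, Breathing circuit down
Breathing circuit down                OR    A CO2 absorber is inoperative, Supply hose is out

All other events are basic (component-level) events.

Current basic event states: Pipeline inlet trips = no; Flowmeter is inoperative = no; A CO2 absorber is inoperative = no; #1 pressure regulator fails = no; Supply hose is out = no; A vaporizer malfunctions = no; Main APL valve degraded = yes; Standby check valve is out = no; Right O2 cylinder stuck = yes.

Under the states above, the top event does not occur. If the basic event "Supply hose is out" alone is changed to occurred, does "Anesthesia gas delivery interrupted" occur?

Counterfactual: set "Supply hose is out" to occurred.
Breathing circuit down [OR]: A CO2 absorber is inoperative=not, Supply hose is out=occurs → at least one input occurs → occurs.
Pipeline path unavailable [AND]: Right O2 cylinder stuck=occurs, Breathing circuit down=occurs → all inputs occur → occurs.
Cylinder backup lost [OR]: A vaporizer malfunctions=not, #1 pressure regulator fails=not → no input occurs → does not occur.
Scavenge line fails [AND]: Cylinder backup lost=not, Flowmeter is inoperative=not → not all inputs occur → does not occur.
O2 supply down [AND]: Scavenge line fails=not, Main APL valve degraded=occurs → not all inputs occur → does not occur.
Vaporizer chain down [AND]: Pipeline inlet trips=not, Standby check valve is out=not → not all inputs occur → does not occur.
Anesthesia gas delivery interrupted [OR]: Pipeline path unavailable=occurs, O2 supply down=not, Vaporizer chain down=not → at least one input occurs → occurs.

Yes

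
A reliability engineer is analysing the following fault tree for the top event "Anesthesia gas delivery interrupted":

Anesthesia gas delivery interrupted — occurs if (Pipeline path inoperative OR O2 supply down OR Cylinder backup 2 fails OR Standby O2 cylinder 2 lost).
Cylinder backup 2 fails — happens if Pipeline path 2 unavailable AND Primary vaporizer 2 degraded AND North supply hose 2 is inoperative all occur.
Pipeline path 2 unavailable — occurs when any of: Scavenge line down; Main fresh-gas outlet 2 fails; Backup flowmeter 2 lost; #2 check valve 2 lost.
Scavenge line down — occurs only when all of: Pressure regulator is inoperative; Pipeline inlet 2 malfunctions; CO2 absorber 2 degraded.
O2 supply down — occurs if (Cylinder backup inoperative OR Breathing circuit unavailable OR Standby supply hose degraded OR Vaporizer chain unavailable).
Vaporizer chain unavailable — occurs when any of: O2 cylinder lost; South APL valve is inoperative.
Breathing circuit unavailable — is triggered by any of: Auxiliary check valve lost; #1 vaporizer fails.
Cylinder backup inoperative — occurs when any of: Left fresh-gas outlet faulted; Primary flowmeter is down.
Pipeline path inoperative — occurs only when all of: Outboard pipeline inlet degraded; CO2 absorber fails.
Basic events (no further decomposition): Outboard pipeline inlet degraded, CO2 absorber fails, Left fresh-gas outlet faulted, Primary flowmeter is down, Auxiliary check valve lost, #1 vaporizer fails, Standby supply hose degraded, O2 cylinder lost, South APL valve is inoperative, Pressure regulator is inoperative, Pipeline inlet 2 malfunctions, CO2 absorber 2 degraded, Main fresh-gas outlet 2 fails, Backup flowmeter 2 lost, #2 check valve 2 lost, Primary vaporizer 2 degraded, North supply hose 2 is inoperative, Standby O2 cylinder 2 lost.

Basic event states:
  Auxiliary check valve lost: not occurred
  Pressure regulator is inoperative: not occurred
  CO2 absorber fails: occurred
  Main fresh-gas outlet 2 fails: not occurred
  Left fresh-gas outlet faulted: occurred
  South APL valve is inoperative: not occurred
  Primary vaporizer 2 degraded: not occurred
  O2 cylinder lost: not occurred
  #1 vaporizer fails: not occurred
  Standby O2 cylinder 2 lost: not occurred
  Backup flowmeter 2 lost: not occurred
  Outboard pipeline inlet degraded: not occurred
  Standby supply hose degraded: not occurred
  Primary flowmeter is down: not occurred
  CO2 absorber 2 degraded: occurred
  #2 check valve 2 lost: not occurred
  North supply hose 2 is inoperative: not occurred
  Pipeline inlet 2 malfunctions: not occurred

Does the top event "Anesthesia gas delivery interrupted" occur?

Pipeline path inoperative [AND]: Outboard pipeline inlet degraded=not, CO2 absorber fails=occurs → not all inputs occur → does not occur.
Cylinder backup inoperative [OR]: Left fresh-gas outlet faulted=occurs, Primary flowmeter is down=not → at least one input occurs → occurs.
Breathing circuit unavailable [OR]: Auxiliary check valve lost=not, #1 vaporizer fails=not → no input occurs → does not occur.
Vaporizer chain unavailable [OR]: O2 cylinder lost=not, South APL valve is inoperative=not → no input occurs → does not occur.
O2 supply down [OR]: Cylinder backup inoperative=occurs, Breathing circuit unavailable=not, Standby supply hose degraded=not, Vaporizer chain unavailable=not → at least one input occurs → occurs.
Scavenge line down [AND]: Pressure regulator is inoperative=not, Pipeline inlet 2 malfunctions=not, CO2 absorber 2 degraded=occurs → not all inputs occur → does not occur.
Pipeline path 2 unavailable [OR]: Scavenge line down=not, Main fresh-gas outlet 2 fails=not, Backup flowmeter 2 lost=not, #2 check valve 2 lost=not → no input occurs → does not occur.
Cylinder backup 2 fails [AND]: Pipeline path 2 unavailable=not, Primary vaporizer 2 degraded=not, North supply hose 2 is inoperative=not → not all inputs occur → does not occur.
Anesthesia gas delivery interrupted [OR]: Pipeline path inoperative=not, O2 supply down=occurs, Cylinder backup 2 fails=not, Standby O2 cylinder 2 lost=not → at least one input occurs → occurs.

Yes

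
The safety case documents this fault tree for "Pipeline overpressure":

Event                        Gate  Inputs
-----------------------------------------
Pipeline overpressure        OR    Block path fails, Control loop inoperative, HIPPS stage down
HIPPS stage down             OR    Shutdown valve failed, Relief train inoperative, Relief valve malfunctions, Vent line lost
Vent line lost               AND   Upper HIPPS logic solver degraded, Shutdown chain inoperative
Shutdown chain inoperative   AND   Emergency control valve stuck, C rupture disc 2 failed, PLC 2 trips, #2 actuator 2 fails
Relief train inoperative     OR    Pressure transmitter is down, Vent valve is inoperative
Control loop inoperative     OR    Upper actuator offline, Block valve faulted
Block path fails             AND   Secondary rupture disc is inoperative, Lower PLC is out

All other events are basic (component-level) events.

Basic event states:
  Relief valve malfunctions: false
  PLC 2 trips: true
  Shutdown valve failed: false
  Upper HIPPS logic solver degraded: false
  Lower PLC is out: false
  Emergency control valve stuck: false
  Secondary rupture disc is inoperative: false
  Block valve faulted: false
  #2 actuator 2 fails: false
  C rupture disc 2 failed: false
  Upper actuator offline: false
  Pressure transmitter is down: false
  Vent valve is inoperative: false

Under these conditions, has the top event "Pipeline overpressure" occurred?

Block path fails [AND]: Secondary rupture disc is inoperative=not, Lower PLC is out=not → not all inputs occur → does not occur.
Control loop inoperative [OR]: Upper actuator offline=not, Block valve faulted=not → no input occurs → does not occur.
Relief train inoperative [OR]: Pressure transmitter is down=not, Vent valve is inoperative=not → no input occurs → does not occur.
Shutdown chain inoperative [AND]: Emergency control valve stuck=not, C rupture disc 2 failed=not, PLC 2 trips=occurs, #2 actuator 2 fails=not → not all inputs occur → does not occur.
Vent line lost [AND]: Upper HIPPS logic solver degraded=not, Shutdown chain inoperative=not → not all inputs occur → does not occur.
HIPPS stage down [OR]: Shutdown valve failed=not, Relief train inoperative=not, Relief valve malfunctions=not, Vent line lost=not → no input occurs → does not occur.
Pipeline overpressure [OR]: Block path fails=not, Control loop inoperative=not, HIPPS stage down=not → no input occurs → does not occur.

No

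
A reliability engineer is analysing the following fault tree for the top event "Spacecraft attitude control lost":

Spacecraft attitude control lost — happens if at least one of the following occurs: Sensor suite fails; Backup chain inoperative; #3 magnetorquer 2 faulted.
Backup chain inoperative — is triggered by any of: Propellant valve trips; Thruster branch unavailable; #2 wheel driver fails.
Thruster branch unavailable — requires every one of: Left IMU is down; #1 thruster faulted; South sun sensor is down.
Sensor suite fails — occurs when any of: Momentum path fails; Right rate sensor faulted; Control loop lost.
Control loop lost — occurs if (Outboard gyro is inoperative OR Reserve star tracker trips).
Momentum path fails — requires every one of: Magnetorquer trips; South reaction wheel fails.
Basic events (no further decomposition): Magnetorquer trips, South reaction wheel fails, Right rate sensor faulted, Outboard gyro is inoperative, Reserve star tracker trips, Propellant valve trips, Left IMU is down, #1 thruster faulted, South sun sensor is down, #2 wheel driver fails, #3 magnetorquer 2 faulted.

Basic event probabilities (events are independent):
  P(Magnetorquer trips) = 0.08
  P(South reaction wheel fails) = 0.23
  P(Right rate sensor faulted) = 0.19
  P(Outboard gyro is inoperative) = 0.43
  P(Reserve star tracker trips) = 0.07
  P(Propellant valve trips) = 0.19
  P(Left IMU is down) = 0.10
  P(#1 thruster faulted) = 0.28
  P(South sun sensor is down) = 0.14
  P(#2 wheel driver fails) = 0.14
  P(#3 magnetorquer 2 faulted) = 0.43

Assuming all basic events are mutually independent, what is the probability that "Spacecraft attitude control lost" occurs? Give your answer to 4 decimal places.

P(Momentum path fails) [AND] = 0.08 × 0.23 = 0.018400
P(Control loop lost) [OR] = 1 − (1−0.43) × (1−0.07) = 0.469900
P(Sensor suite fails) [OR] = 1 − (1−0.018400) × (1−0.19) × (1−0.469900) = 0.578520
P(Thruster branch unavailable) [AND] = 0.10 × 0.28 × 0.14 = 0.003920
P(Backup chain inoperative) [OR] = 1 − (1−0.19) × (1−0.003920) × (1−0.14) = 0.306131
P(Spacecraft attitude control lost) [OR] = 1 − (1−0.578520) × (1−0.306131) × (1−0.43) = 0.833302
Rounded to 4 decimal places: P(Spacecraft attitude control lost) ≈ 0.8333.

0.8333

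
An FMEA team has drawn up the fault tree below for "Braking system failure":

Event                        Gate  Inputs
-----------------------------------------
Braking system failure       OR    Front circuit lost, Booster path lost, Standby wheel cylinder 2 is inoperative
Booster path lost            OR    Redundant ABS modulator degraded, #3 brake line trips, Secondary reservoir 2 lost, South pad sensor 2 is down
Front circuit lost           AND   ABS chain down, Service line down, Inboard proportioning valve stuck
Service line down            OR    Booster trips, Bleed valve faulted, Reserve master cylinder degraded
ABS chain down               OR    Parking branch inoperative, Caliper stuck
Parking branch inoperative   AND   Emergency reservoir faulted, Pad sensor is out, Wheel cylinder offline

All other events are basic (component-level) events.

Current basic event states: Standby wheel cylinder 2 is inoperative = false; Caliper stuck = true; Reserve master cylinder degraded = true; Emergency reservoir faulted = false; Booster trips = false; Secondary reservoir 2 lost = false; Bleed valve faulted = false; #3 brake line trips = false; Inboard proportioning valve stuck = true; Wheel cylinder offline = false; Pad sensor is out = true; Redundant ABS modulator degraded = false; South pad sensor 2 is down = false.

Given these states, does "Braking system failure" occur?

Yes

Parking branch inoperative [AND]: Emergency reservoir faulted=not, Pad sensor is out=occurs, Wheel cylinder offline=not → not all inputs occur → does not occur.
ABS chain down [OR]: Parking branch inoperative=not, Caliper stuck=occurs → at least one input occurs → occurs.
Service line down [OR]: Booster trips=not, Bleed valve faulted=not, Reserve master cylinder degraded=occurs → at least one input occurs → occurs.
Front circuit lost [AND]: ABS chain down=occurs, Service line down=occurs, Inboard proportioning valve stuck=occurs → all inputs occur → occurs.
Booster path lost [OR]: Redundant ABS modulator degraded=not, #3 brake line trips=not, Secondary reservoir 2 lost=not, South pad sensor 2 is down=not → no input occurs → does not occur.
Braking system failure [OR]: Front circuit lost=occurs, Booster path lost=not, Standby wheel cylinder 2 is inoperative=not → at least one input occurs → occurs.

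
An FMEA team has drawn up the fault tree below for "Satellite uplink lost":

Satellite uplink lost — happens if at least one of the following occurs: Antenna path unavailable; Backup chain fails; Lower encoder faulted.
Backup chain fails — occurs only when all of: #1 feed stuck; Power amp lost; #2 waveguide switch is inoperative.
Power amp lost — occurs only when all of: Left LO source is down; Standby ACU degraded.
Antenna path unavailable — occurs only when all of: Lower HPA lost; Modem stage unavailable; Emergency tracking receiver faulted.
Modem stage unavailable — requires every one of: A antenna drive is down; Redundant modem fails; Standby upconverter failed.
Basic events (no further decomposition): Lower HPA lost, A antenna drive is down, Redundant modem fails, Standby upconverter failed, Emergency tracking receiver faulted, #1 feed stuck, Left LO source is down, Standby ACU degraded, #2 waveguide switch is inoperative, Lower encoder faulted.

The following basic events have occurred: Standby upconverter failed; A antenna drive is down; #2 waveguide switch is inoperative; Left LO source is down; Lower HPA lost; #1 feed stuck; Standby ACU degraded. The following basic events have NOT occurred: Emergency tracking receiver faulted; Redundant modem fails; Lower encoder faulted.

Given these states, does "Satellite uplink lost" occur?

Yes

Modem stage unavailable [AND]: A antenna drive is down=occurs, Redundant modem fails=not, Standby upconverter failed=occurs → not all inputs occur → does not occur.
Antenna path unavailable [AND]: Lower HPA lost=occurs, Modem stage unavailable=not, Emergency tracking receiver faulted=not → not all inputs occur → does not occur.
Power amp lost [AND]: Left LO source is down=occurs, Standby ACU degraded=occurs → all inputs occur → occurs.
Backup chain fails [AND]: #1 feed stuck=occurs, Power amp lost=occurs, #2 waveguide switch is inoperative=occurs → all inputs occur → occurs.
Satellite uplink lost [OR]: Antenna path unavailable=not, Backup chain fails=occurs, Lower encoder faulted=not → at least one input occurs → occurs.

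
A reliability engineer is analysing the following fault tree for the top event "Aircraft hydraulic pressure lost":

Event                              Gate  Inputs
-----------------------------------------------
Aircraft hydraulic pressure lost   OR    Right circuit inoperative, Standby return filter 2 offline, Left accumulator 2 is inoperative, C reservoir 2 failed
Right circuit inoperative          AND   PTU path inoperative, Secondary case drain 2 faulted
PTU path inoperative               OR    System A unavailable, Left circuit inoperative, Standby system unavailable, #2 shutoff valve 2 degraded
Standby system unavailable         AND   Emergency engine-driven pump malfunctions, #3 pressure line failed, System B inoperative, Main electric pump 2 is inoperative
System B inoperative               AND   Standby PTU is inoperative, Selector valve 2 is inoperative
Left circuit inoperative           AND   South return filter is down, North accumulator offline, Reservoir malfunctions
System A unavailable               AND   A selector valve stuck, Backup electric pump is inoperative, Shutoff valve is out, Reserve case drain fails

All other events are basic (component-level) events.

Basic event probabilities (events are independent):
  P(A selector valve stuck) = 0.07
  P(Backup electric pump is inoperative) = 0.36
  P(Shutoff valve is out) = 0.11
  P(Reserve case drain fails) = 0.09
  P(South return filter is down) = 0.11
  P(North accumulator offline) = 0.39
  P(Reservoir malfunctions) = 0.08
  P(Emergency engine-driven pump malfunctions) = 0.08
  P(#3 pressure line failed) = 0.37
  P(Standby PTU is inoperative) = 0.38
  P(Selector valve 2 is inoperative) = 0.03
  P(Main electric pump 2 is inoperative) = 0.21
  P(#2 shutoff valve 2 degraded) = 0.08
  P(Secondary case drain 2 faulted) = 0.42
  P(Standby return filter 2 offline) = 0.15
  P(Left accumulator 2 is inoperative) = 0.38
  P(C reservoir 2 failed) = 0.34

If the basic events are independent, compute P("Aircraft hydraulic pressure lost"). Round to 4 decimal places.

P(System A unavailable) [AND] = 0.07 × 0.36 × 0.11 × 0.09 = 0.000249
P(Left circuit inoperative) [AND] = 0.11 × 0.39 × 0.08 = 0.003432
P(System B inoperative) [AND] = 0.38 × 0.03 = 0.011400
P(Standby system unavailable) [AND] = 0.08 × 0.37 × 0.011400 × 0.21 = 0.000071
P(PTU path inoperative) [OR] = 1 − (1−0.000249) × (1−0.003432) × (1−0.000071) × (1−0.08) = 0.083451
P(Right circuit inoperative) [AND] = 0.083451 × 0.42 = 0.035049
P(Aircraft hydraulic pressure lost) [OR] = 1 − (1−0.035049) × (1−0.15) × (1−0.38) × (1−0.34) = 0.664371
Rounded to 4 decimal places: P(Aircraft hydraulic pressure lost) ≈ 0.6644.

0.6644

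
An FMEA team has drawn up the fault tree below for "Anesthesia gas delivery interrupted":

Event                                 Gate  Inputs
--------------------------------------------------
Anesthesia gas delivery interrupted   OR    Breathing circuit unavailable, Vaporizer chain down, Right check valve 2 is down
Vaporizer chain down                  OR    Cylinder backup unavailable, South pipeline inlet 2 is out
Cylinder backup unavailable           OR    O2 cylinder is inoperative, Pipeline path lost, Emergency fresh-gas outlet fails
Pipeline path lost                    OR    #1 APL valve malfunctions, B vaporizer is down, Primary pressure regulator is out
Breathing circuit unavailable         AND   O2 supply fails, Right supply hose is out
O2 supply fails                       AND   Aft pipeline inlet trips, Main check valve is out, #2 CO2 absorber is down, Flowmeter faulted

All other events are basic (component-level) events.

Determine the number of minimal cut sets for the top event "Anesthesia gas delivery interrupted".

O2 supply fails [AND]: one cut set from each child combined → 1 × 1 × 1 × 1 = 1 cut set(s).
Breathing circuit unavailable [AND]: one cut set from each child combined → 1 × 1 = 1 cut set(s).
Pipeline path lost [OR]: union of children's cut sets → 3 cut set(s).
Cylinder backup unavailable [OR]: union of children's cut sets → 5 cut set(s).
Vaporizer chain down [OR]: union of children's cut sets → 6 cut set(s).
Anesthesia gas delivery interrupted [OR]: union of children's cut sets → 8 cut set(s).
Minimal cut sets: {#2 CO2 absorber is down, Aft pipeline inlet trips, Flowmeter faulted, Main check valve is out, Right supply hose is out}; {O2 cylinder is inoperative}; {#1 APL valve malfunctions}; {B vaporizer is down}; {Primary pressure regulator is out}; {Emergency fresh-gas outlet fails}; {South pipeline inlet 2 is out}; {Right check valve 2 is down}.

8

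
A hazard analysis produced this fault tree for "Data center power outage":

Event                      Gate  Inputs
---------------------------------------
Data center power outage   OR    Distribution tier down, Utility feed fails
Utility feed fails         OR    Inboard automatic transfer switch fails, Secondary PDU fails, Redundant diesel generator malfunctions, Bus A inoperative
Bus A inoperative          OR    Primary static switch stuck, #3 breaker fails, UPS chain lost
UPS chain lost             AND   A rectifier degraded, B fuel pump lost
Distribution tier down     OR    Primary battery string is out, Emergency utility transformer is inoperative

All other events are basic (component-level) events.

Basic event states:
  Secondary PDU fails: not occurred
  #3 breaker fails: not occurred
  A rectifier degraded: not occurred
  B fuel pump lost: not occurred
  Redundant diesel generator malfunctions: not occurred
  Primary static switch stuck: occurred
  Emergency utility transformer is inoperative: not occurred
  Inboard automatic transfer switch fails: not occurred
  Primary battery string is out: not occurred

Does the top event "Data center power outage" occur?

Distribution tier down [OR]: Primary battery string is out=not, Emergency utility transformer is inoperative=not → no input occurs → does not occur.
UPS chain lost [AND]: A rectifier degraded=not, B fuel pump lost=not → not all inputs occur → does not occur.
Bus A inoperative [OR]: Primary static switch stuck=occurs, #3 breaker fails=not, UPS chain lost=not → at least one input occurs → occurs.
Utility feed fails [OR]: Inboard automatic transfer switch fails=not, Secondary PDU fails=not, Redundant diesel generator malfunctions=not, Bus A inoperative=occurs → at least one input occurs → occurs.
Data center power outage [OR]: Distribution tier down=not, Utility feed fails=occurs → at least one input occurs → occurs.

Yes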